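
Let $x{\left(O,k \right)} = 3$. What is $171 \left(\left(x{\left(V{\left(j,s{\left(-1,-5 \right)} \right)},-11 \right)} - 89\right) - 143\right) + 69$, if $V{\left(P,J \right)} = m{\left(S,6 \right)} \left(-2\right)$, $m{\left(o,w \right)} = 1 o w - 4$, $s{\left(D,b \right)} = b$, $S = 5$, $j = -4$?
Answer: $-39090$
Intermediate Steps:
$m{\left(o,w \right)} = -4 + o w$ ($m{\left(o,w \right)} = o w - 4 = -4 + o w$)
$V{\left(P,J \right)} = -52$ ($V{\left(P,J \right)} = \left(-4 + 5 \cdot 6\right) \left(-2\right) = \left(-4 + 30\right) \left(-2\right) = 26 \left(-2\right) = -52$)
$171 \left(\left(x{\left(V{\left(j,s{\left(-1,-5 \right)} \right)},-11 \right)} - 89\right) - 143\right) + 69 = 171 \left(\left(3 - 89\right) - 143\right) + 69 = 171 \left(-86 - 143\right) + 69 = 171 \left(-229\right) + 69 = -39159 + 69 = -39090$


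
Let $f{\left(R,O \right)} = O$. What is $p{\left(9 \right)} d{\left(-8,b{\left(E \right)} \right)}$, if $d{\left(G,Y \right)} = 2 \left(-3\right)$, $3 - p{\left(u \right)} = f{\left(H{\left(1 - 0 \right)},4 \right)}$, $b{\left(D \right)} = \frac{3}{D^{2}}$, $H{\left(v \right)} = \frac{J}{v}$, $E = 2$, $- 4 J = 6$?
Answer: $6$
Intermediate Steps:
$J = - \frac{3}{2}$ ($J = \left(- \frac{1}{4}\right) 6 = - \frac{3}{2} \approx -1.5$)
$H{\left(v \right)} = - \frac{3}{2 v}$
$b{\left(D \right)} = \frac{3}{D^{2}}$
$p{\left(u \right)} = -1$ ($p{\left(u \right)} = 3 - 4 = -1$)
$d{\left(G,Y \right)} = -6$
$p{\left(9 \right)} d{\left(-8,b{\left(E \right)} \right)} = \left(-1\right) \left(-6\right) = 6$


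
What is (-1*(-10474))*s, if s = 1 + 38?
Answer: 408486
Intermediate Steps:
s = 39
(-1*(-10474))*s = -1*(-10474)*39 = 10474*39 = 408486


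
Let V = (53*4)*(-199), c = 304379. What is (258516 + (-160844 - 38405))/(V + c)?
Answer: 611/2703 ≈ 0.22605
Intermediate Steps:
V = -42188 (V = 212*(-199) = -42188)
(258516 + (-160844 - 38405))/(V + c) = (258516 + (-160844 - 38405))/(-42188 + 304379) = (258516 - 199249)/262191 = 59267*(1/262191) = 611/2703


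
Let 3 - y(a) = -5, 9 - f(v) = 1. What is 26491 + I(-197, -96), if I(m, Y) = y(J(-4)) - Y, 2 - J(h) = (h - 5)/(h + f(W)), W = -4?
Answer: 26595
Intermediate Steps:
f(v) = 8 (f(v) = 9 - 1*1 = 9 - 1 = 8)
J(h) = 2 - (-5 + h)/(8 + h) (J(h) = 2 - (h - 5)/(h + 8) = 2 - (-5 + h)/(8 + h))
y(a) = 8 (y(a) = 3 - 1*(-5) = 3 + 5 = 8)
I(m, Y) = 8 - Y
26491 + I(-197, -96) = 26491 + (8 - 1*(-96)) = 26491 + (8 + 96) = 26491 + 104 = 26595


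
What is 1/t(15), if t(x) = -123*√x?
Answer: -√15/1845 ≈ -0.0020992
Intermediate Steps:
1/t(15) = 1/(-123*√15) = -√15/1845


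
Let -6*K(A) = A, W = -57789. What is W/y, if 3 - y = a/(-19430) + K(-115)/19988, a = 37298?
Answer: -67329993950280/5730721607 ≈ -11749.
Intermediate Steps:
K(A) = -A/6
y = 5730721607/1165100520 (y = 3 - (37298/(-19430) - 1/6*(-115)/19988) = 3 - (37298*(-1/19430) + (115/6)*(1/19988)) = 3 - (-18649/9715 + 115/119928) = 3 - 1*(-2235420047/1165100520) = 3 + 2235420047/1165100520 = 5730721607/1165100520 ≈ 4.9186)
W/y = -57789/5730721607/1165100520 = -57789*1165100520/5730721607 = -67329993950280/5730721607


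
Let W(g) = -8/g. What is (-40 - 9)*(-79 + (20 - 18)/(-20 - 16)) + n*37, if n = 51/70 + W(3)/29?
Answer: 35601626/9135 ≈ 3897.3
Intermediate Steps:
n = 3877/6090 (n = 51/70 - 8/3/29 = 51*(1/70) - 8*⅓*(1/29) = 51/70 - 8/3*1/29 = 51/70 - 8/87 = 3877/6090 ≈ 0.63662)
(-40 - 9)*(-79 + (20 - 18)/(-20 - 16)) + n*37 = (-40 - 9)*(-79 + (20 - 18)/(-20 - 16)) + (3877/6090)*37 = -49*(-79 + 2/(-36)) + 143449/6090 = -49*(-79 + 2*(-1/36)) + 143449/6090 = -49*(-79 - 1/18) + 143449/6090 = -49*(-1423/18) + 143449/6090 = 69727/18 + 143449/6090 = 35601626/9135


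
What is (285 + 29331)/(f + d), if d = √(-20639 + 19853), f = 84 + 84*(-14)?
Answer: -5390112/198875 - 4936*I*√786/198875 ≈ -27.103 - 0.69584*I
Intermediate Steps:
f = -1092 (f = 84 - 1176 = -1092)
d = I*√786 (d = √(-786) = I*√786 ≈ 28.036*I)
(285 + 29331)/(f + d) = (285 + 29331)/(-1092 + I*√786) = 29616/(-1092 + I*√786)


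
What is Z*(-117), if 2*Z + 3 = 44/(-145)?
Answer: 56043/290 ≈ 193.25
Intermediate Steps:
Z = -479/290 (Z = -3/2 + (44/(-145))/2 = -3/2 + (44*(-1/145))/2 = -3/2 + (½)*(-44/145) = -3/2 - 22/145 = -479/290 ≈ -1.6517)
Z*(-117) = -479/290*(-117) = 56043/290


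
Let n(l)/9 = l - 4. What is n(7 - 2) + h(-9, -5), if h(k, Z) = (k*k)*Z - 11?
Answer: -407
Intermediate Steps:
n(l) = -36 + 9*l (n(l) = 9*(l - 4) = 9*(-4 + l) = -36 + 9*l)
h(k, Z) = -11 + Z*k**2 (h(k, Z) = k**2*Z - 11 = Z*k**2 - 11 = -11 + Z*k**2)
n(7 - 2) + h(-9, -5) = (-36 + 9*(7 - 2)) + (-11 - 5*(-9)**2) = (-36 + 9*5) + (-11 - 5*81) = (-36 + 45) + (-11 - 405) = 9 - 416 = -407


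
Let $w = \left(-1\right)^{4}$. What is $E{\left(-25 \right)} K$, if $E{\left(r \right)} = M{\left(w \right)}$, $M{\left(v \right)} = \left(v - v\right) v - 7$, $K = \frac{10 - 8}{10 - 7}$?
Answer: $- \frac{14}{3} \approx -4.6667$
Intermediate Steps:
$w = 1$
$K = \frac{2}{3} \approx 0.66667$
$M{\left(v \right)} = -7$ ($M{\left(v \right)} = 0 v - 7 = 0 - 7 = -7$)
$E{\left(r \right)} = -7$
$E{\left(-25 \right)} K = \left(-7\right) \frac{2}{3} = - \frac{14}{3}$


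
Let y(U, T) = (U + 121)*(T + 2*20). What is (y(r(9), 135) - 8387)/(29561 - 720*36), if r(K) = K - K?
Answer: 12788/3641 ≈ 3.5122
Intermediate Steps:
r(K) = 0
y(U, T) = (40 + T)*(121 + U) (y(U, T) = (121 + U)*(T + 40) = (121 + U)*(40 + T) = (40 + T)*(121 + U))
(y(r(9), 135) - 8387)/(29561 - 720*36) = ((4840 + 40*0 + 121*135 + 135*0) - 8387)/(29561 - 720*36) = ((4840 + 0 + 16335 + 0) - 8387)/(29561 - 18*1440) = (21175 - 8387)/(29561 - 25920) = 12788/3641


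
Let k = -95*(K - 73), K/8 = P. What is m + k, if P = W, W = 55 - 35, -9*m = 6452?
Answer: -80837/9 ≈ -8981.9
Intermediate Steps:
m = -6452/9 (m = -1/9*6452 = -6452/9 ≈ -716.89)
W = 20
P = 20
K = 160 (K = 8*20 = 160)
k = -8265 (k = -95*(160 - 73) = -95*87 = -8265)
m + k = -6452/9 - 8265 = -80837/9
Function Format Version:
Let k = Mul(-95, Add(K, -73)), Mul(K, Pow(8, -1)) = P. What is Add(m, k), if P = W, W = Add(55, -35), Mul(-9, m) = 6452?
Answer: Rational(-80837, 9) ≈ -8981.9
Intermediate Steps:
m = Rational(-6452, 9) (m = Mul(Rational(-1, 9), 6452) = Rational(-6452, 9) ≈ -716.89)
W = 20
P = 20
K = 160 (K = Mul(8, 20) = 160)
k = -8265 (k = Mul(-95, Add(160, -73)) = Mul(-95, 87) = -8265)
Add(m, k) = Add(Rational(-6452, 9), -8265) = Rational(-80837, 9)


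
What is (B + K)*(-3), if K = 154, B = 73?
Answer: -681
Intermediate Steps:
(B + K)*(-3) = (73 + 154)*(-3) = 227*(-3) = -681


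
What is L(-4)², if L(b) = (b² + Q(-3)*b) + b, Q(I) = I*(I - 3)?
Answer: 3600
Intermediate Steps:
Q(I) = I*(-3 + I)
L(b) = b² + 19*b (L(b) = (b² + (-3*(-3 - 3))*b) + b = (b² + (-3*(-6))*b) + b = (b² + 18*b) + b = b² + 19*b)
L(-4)² = (-4*(19 - 4))² = (-4*15)² = (-60)² = 3600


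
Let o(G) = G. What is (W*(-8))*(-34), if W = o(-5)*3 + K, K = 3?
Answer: -3264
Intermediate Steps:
W = -12 (W = -5*3 + 3 = -15 + 3 = -12)
(W*(-8))*(-34) = -12*(-8)*(-34) = 96*(-34) = -3264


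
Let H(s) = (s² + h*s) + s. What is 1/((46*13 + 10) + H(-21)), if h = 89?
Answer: -1/841 ≈ -0.0011891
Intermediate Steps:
H(s) = s² + 90*s (H(s) = (s² + 89*s) + s = s² + 90*s)
1/((46*13 + 10) + H(-21)) = 1/((46*13 + 10) - 21*(90 - 21)) = 1/((598 + 10) - 21*69) = 1/(608 - 1449) = 1/(-841) = -1/841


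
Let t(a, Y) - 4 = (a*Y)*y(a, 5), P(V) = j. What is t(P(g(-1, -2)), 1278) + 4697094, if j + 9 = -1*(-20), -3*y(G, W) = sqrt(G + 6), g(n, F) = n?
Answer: 4697098 - 4686*sqrt(17) ≈ 4.6778e+6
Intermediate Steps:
y(G, W) = -sqrt(6 + G)/3 (y(G, W) = -sqrt(G + 6)/3 = -sqrt(6 + G)/3)
j = 11 (j = -9 - 1*(-20) = -9 + 20 = 11)
P(V) = 11
t(a, Y) = 4 - Y*a*sqrt(6 + a)/3 (t(a, Y) = 4 + (a*Y)*(-sqrt(6 + a)/3) = 4 + (Y*a)*(-sqrt(6 + a)/3) = 4 - Y*a*sqrt(6 + a)/3)
t(P(g(-1, -2)), 1278) + 4697094 = (4 - 1/3*1278*11*sqrt(6 + 11)) + 4697094 = (4 - 1/3*1278*11*sqrt(17)) + 4697094 = (4 - 4686*sqrt(17)) + 4697094 = 4697098 - 4686*sqrt(17)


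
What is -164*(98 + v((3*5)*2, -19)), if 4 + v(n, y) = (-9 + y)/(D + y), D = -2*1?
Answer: -46904/3 ≈ -15635.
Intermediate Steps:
D = -2
v(n, y) = -4 + (-9 + y)/(-2 + y)
-164*(98 + v((3*5)*2, -19)) = -164*(98 + (-1 - 3*(-19))/(-2 - 19)) = -164*(98 + (-1 + 57)/(-21)) = -164*(98 - 1/21*56) = -164*(98 - 8/3) = -164*286/3 = -46904/3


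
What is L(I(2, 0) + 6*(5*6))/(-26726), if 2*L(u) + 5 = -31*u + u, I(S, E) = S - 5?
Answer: 5315/53452 ≈ 0.099435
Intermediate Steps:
I(S, E) = -5 + S
L(u) = -5/2 - 15*u (L(u) = -5/2 + (-31*u + u)/2 = -5/2 + (-30*u)/2 = -5/2 - 15*u)
L(I(2, 0) + 6*(5*6))/(-26726) = (-5/2 - 15*((-5 + 2) + 6*(5*6)))/(-26726) = (-5/2 - 15*(-3 + 6*30))*(-1/26726) = (-5/2 - 15*(-3 + 180))*(-1/26726) = (-5/2 - 15*177)*(-1/26726) = (-5/2 - 2655)*(-1/26726) = -5315/2*(-1/26726) = 5315/53452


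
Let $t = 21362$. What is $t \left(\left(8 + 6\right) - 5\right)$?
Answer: $192258$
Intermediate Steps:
$t \left(\left(8 + 6\right) - 5\right) = 21362 \left(\left(8 + 6\right) - 5\right) = 21362 \left(14 - 5\right) = 21362 \cdot 9 = 192258$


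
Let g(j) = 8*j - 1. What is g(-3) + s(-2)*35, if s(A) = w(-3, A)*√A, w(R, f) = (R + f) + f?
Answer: -25 - 245*I*√2 ≈ -25.0 - 346.48*I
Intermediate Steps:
g(j) = -1 + 8*j
w(R, f) = R + 2*f
s(A) = √A*(-3 + 2*A) (s(A) = (-3 + 2*A)*√A = √A*(-3 + 2*A))
g(-3) + s(-2)*35 = (-1 + 8*(-3)) + (√(-2)*(-3 + 2*(-2)))*35 = (-1 - 24) + ((I*√2)*(-3 - 4))*35 = -25 + ((I*√2)*(-7))*35 = -25 - 7*I*√2*35 = -25 - 245*I*√2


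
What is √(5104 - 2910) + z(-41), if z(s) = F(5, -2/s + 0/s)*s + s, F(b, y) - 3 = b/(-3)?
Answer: -287/3 + √2194 ≈ -48.827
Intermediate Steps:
F(b, y) = 3 - b/3 (F(b, y) = 3 + b/(-3) = 3 + b*(-⅓) = 3 - b/3)
z(s) = 7*s/3 (z(s) = (3 - ⅓*5)*s + s = (3 - 5/3)*s + s = 4*s/3 + s = 7*s/3)
√(5104 - 2910) + z(-41) = √(5104 - 2910) + (7/3)*(-41) = √2194 - 287/3 = -287/3 + √2194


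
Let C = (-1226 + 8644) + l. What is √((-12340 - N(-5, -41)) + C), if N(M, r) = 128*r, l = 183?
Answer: √509 ≈ 22.561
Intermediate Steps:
C = 7601 (C = (-1226 + 8644) + 183 = 7418 + 183 = 7601)
√((-12340 - N(-5, -41)) + C) = √((-12340 - 128*(-41)) + 7601) = √((-12340 - 1*(-5248)) + 7601) = √((-12340 + 5248) + 7601) = √(-7092 + 7601) = √509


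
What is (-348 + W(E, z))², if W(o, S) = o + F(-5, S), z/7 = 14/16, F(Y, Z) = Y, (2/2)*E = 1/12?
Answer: 17935225/144 ≈ 1.2455e+5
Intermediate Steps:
E = 1/12 ≈ 0.083333
z = 49/8 (z = 7*(14/16) = 7*(14*(1/16)) = 7*(7/8) = 49/8 ≈ 6.1250)
W(o, S) = -5 + o (W(o, S) = o - 5 = -5 + o)
(-348 + W(E, z))² = (-348 + (-5 + 1/12))² = (-348 - 59/12)² = (-4235/12)² = 17935225/144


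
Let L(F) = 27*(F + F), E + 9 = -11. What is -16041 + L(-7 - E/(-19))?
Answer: -313041/19 ≈ -16476.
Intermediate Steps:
E = -20 (E = -9 - 11 = -20)
L(F) = 54*F (L(F) = 27*(2*F) = 54*F)
-16041 + L(-7 - E/(-19)) = -16041 + 54*(-7 - (-20)/(-19)) = -16041 + 54*(-7 - (-20)*(-1)/19) = -16041 + 54*(-7 - 1*20/19) = -16041 + 54*(-7 - 20/19) = -16041 + 54*(-153/19) = -16041 - 8262/19 = -313041/19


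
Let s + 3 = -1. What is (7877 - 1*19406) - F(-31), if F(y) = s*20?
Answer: -11449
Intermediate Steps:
s = -4 (s = -3 - 1 = -4)
F(y) = -80 (F(y) = -4*20 = -80)
(7877 - 1*19406) - F(-31) = (7877 - 1*19406) - 1*(-80) = (7877 - 19406) + 80 = -11529 + 80 = -11449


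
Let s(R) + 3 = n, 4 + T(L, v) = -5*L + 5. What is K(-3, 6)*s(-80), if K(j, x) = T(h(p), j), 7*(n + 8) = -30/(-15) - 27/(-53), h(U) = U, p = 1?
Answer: 2256/53 ≈ 42.566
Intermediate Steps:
T(L, v) = 1 - 5*L (T(L, v) = -4 + (-5*L + 5) = -4 + (5 - 5*L) = 1 - 5*L)
n = -405/53 (n = -8 + (-30/(-15) - 27/(-53))/7 = -8 + (-30*(-1/15) - 27*(-1/53))/7 = -8 + (2 + 27/53)/7 = -8 + (⅐)*(133/53) = -8 + 19/53 = -405/53 ≈ -7.6415)
s(R) = -564/53 (s(R) = -3 - 405/53 = -564/53)
K(j, x) = -4 (K(j, x) = 1 - 5*1 = 1 - 5 = -4)
K(-3, 6)*s(-80) = -4*(-564/53) = 2256/53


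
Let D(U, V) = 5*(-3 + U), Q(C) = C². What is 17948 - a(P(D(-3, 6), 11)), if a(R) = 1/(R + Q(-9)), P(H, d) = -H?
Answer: 1992227/111 ≈ 17948.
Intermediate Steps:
D(U, V) = -15 + 5*U
a(R) = 1/(81 + R) (a(R) = 1/(R + (-9)²) = 1/(R + 81) = 1/(81 + R))
17948 - a(P(D(-3, 6), 11)) = 17948 - 1/(81 - (-15 + 5*(-3))) = 17948 - 1/(81 - (-15 - 15)) = 17948 - 1/(81 - 1*(-30)) = 17948 - 1/(81 + 30) = 17948 - 1/111 = 1992227/111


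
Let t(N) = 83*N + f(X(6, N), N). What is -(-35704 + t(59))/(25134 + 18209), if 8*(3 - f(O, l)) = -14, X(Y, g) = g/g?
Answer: 123209/173372 ≈ 0.71066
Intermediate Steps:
X(Y, g) = 1
f(O, l) = 19/4 (f(O, l) = 3 - ⅛*(-14) = 3 + 7/4 = 19/4)
t(N) = 19/4 + 83*N (t(N) = 83*N + 19/4 = 19/4 + 83*N)
-(-35704 + t(59))/(25134 + 18209) = -(-35704 + (19/4 + 83*59))/(25134 + 18209) = -(-35704 + (19/4 + 4897))/43343 = -(-35704 + 19607/4)/43343 = -(-123209)/(4*43343) = -1*(-123209/173372) = 123209/173372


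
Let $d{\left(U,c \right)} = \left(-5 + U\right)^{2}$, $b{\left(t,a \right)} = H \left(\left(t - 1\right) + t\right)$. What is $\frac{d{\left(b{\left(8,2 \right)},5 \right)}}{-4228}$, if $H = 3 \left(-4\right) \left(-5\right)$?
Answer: $- \frac{801025}{4228} \approx -189.46$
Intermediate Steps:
$H = 60$ ($H = \left(-12\right) \left(-5\right) = 60$)
$b{\left(t,a \right)} = -60 + 120 t$ ($b{\left(t,a \right)} = 60 \left(\left(t - 1\right) + t\right) = 60 \left(\left(-1 + t\right) + t\right) = 60 \left(-1 + 2 t\right) = -60 + 120 t$)
$\frac{d{\left(b{\left(8,2 \right)},5 \right)}}{-4228} = \frac{\left(-5 + \left(-60 + 120 \cdot 8\right)\right)^{2}}{-4228} = \left(-5 + \left(-60 + 960\right)\right)^{2} \left(- \frac{1}{4228}\right) = \left(-5 + 900\right)^{2} \left(- \frac{1}{4228}\right) = 895^{2} \left(- \frac{1}{4228}\right) = 801025 \left(- \frac{1}{4228}\right) = - \frac{801025}{4228}$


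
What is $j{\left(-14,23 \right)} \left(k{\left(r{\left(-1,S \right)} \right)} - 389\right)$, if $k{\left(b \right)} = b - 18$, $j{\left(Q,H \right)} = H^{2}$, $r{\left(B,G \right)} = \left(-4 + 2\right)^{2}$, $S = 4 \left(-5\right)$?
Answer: $-213187$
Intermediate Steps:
$S = -20$
$r{\left(B,G \right)} = 4$ ($r{\left(B,G \right)} = \left(-2\right)^{2} = 4$)
$k{\left(b \right)} = -18 + b$
$j{\left(-14,23 \right)} \left(k{\left(r{\left(-1,S \right)} \right)} - 389\right) = 23^{2} \left(\left(-18 + 4\right) - 389\right) = 529 \left(-14 - 389\right) = 529 \left(-403\right) = -213187$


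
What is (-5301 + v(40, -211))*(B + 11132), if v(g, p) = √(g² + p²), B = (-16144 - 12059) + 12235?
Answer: 25635636 - 4836*√46121 ≈ 2.4597e+7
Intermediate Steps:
B = -15968 (B = -28203 + 12235 = -15968)
(-5301 + v(40, -211))*(B + 11132) = (-5301 + √(40² + (-211)²))*(-15968 + 11132) = (-5301 + √(1600 + 44521))*(-4836) = (-5301 + √46121)*(-4836) = 25635636 - 4836*√46121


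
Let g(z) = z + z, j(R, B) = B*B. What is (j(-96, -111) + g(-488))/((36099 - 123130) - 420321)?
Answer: -11345/507352 ≈ -0.022361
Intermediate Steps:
j(R, B) = B²
g(z) = 2*z
(j(-96, -111) + g(-488))/((36099 - 123130) - 420321) = ((-111)² + 2*(-488))/((36099 - 123130) - 420321) = (12321 - 976)/(-87031 - 420321) = 11345/(-507352) = 11345*(-1/507352) = -11345/507352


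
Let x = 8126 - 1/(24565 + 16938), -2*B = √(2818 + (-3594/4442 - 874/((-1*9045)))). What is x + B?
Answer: 337253377/41503 - √126328960770469395/13392630 ≈ 8099.5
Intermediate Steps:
B = -√126328960770469395/13392630 (B = -√(2818 + (-3594/4442 - 874/((-1*9045))))/2 = -√(2818 + (-3594*1/4442 - 874/(-9045)))/2 = -√(2818 + (-1797/2221 - 874*(-1/9045)))/2 = -√(2818 + (-1797/2221 + 874/9045))/2 = -√(2818 - 14312711/20088945)/2 = -√126328960770469395/13392630 ≈ -26.539)
x = 337253377/41503 (x = 8126 - 1/41503 = 337253377/41503 ≈ 8126.0)
x + B = 337253377/41503 - √126328960770469395/13392630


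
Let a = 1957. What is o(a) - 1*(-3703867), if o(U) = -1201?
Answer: 3702666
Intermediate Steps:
o(a) - 1*(-3703867) = -1201 - 1*(-3703867) = -1201 + 3703867 = 3702666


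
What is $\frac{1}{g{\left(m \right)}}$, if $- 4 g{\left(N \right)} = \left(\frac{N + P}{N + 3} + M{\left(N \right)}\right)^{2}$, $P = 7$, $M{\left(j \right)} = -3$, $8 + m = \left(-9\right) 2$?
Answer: $- \frac{529}{625} \approx -0.8464$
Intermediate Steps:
$m = -26$ ($m = -8 - 18 = -26$)
$g{\left(N \right)} = - \frac{\left(-3 + \frac{7 + N}{3 + N}\right)^{2}}{4}$ ($g{\left(N \right)} = - \frac{\left(\frac{N + 7}{N + 3} - 3\right)^{2}}{4} = - \frac{\left(\frac{7 + N}{3 + N} - 3\right)^{2}}{4} = - \frac{\left(-3 + \frac{7 + N}{3 + N}\right)^{2}}{4}$)
$\frac{1}{g{\left(m \right)}} = \frac{1}{\left(-1\right) \left(1 - 26\right)^{2} \frac{1}{\left(3 - 26\right)^{2}}} = \frac{1}{\left(-1\right) \left(-25\right)^{2} \cdot \frac{1}{529}} = \frac{1}{\left(-1\right) 625 \cdot \frac{1}{529}} = \frac{1}{- \frac{625}{529}} = - \frac{529}{625}$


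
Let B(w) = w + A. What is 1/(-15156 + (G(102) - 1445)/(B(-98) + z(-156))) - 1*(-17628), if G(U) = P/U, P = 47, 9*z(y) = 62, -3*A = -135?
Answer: 3761976147158/213409131 ≈ 17628.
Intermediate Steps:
A = 45 (A = -⅓*(-135) = 45)
z(y) = 62/9 (z(y) = (⅑)*62 = 62/9)
B(w) = 45 + w (B(w) = w + 45 = 45 + w)
G(U) = 47/U
1/(-15156 + (G(102) - 1445)/(B(-98) + z(-156))) - 1*(-17628) = 1/(-15156 + (47/102 - 1445)/((45 - 98) + 62/9)) - 1*(-17628) = 1/(-15156 + (47*(1/102) - 1445)/(-53 + 62/9)) + 17628 = 1/(-15156 + (47/102 - 1445)/(-415/9)) + 17628 = 1/(-15156 - 147343/102*(-9/415)) + 17628 = 1/(-15156 + 442029/14110) + 17628 = 1/(-213409131/14110) + 17628 = -14110/213409131 + 17628 = 3761976147158/213409131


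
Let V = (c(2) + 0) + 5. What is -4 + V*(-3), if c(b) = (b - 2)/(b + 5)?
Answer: -19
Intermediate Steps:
c(b) = (-2 + b)/(5 + b)
V = 5 (V = ((-2 + 2)/(5 + 2) + 0) + 5 = (0/7 + 0) + 5 = ((⅐)*0 + 0) + 5 = (0 + 0) + 5 = 0 + 5 = 5)
-4 + V*(-3) = -4 + 5*(-3) = -4 - 15 = -19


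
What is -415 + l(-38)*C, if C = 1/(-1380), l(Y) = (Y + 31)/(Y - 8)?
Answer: -26344207/63480 ≈ -415.00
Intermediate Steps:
l(Y) = (31 + Y)/(-8 + Y)
C = -1/1380 ≈ -0.00072464
-415 + l(-38)*C = -415 + ((31 - 38)/(-8 - 38))*(-1/1380) = -415 + (-7/(-46))*(-1/1380) = -415 - 1/46*(-7)*(-1/1380) = -415 + (7/46)*(-1/1380) = -415 - 7/63480 = -26344207/63480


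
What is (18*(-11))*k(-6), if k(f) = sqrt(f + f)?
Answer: -396*I*sqrt(3) ≈ -685.89*I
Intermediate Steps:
k(f) = sqrt(2)*sqrt(f) (k(f) = sqrt(2*f) = sqrt(2)*sqrt(f))
(18*(-11))*k(-6) = (18*(-11))*(sqrt(2)*sqrt(-6)) = -198*sqrt(2)*I*sqrt(6) = -396*I*sqrt(3)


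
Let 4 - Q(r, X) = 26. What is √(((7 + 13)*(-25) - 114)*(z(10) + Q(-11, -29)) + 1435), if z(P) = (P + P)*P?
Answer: I*√107857 ≈ 328.42*I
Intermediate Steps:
Q(r, X) = -22 (Q(r, X) = 4 - 1*26 = 4 - 26 = -22)
z(P) = 2*P² (z(P) = (2*P)*P = 2*P²)
√(((7 + 13)*(-25) - 114)*(z(10) + Q(-11, -29)) + 1435) = √(((7 + 13)*(-25) - 114)*(2*10² - 22) + 1435) = √((20*(-25) - 114)*(2*100 - 22) + 1435) = √((-500 - 114)*(200 - 22) + 1435) = √(-614*178 + 1435) = √(-109292 + 1435) = √(-107857) = I*√107857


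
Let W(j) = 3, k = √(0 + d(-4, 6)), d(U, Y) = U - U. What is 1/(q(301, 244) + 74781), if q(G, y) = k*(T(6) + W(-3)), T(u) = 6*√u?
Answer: 1/74781 ≈ 1.3372e-5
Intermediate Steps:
d(U, Y) = 0
k = 0 (k = √(0 + 0) = √0 = 0)
q(G, y) = 0 (q(G, y) = 0*(6*√6 + 3) = 0*(3 + 6*√6) = 0)
1/(q(301, 244) + 74781) = 1/(0 + 74781) = 1/74781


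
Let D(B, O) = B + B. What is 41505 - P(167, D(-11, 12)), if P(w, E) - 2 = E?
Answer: 41525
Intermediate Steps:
D(B, O) = 2*B
P(w, E) = 2 + E
41505 - P(167, D(-11, 12)) = 41505 - (2 + 2*(-11)) = 41505 - (2 - 22) = 41505 - 1*(-20) = 41505 + 20 = 41525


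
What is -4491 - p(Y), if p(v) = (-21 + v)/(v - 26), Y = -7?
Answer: -148231/33 ≈ -4491.9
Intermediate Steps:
p(v) = (-21 + v)/(-26 + v)
-4491 - p(Y) = -4491 - (-21 - 7)/(-26 - 7) = -4491 - (-28)/(-33) = -4491 - (-1)*(-28)/33 = -4491 - 1*28/33 = -4491 - 28/33 = -148231/33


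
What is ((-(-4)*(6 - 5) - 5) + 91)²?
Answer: 8100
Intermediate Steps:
((-(-4)*(6 - 5) - 5) + 91)² = ((-(-4) - 5) + 91)² = ((-1*(-4) - 5) + 91)² = ((4 - 5) + 91)² = (-1 + 91)² = 90² = 8100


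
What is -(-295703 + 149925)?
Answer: 145778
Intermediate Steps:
-(-295703 + 149925) = -1*(-145778) = 145778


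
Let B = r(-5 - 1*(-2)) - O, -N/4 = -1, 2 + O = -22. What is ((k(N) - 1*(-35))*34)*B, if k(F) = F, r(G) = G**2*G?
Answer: -3978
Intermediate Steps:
O = -24 (O = -2 - 22 = -24)
r(G) = G**3
N = 4 (N = -4*(-1) = 4)
B = -3 (B = (-5 - 1*(-2))**3 - 1*(-24) = (-5 + 2)**3 + 24 = (-3)**3 + 24 = -27 + 24 = -3)
((k(N) - 1*(-35))*34)*B = ((4 - 1*(-35))*34)*(-3) = ((4 + 35)*34)*(-3) = (39*34)*(-3) = 1326*(-3) = -3978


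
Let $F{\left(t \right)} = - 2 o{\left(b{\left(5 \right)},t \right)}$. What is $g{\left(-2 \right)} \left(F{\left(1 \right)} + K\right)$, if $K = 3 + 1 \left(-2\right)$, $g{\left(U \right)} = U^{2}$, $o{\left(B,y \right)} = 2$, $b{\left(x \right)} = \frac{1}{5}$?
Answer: $-12$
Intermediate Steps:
$b{\left(x \right)} = \frac{1}{5}$
$F{\left(t \right)} = -4$ ($F{\left(t \right)} = \left(-2\right) 2 = -4$)
$K = 1$ ($K = 3 - 2 = 1$)
$g{\left(-2 \right)} \left(F{\left(1 \right)} + K\right) = \left(-2\right)^{2} \left(-4 + 1\right) = 4 \left(-3\right) = -12$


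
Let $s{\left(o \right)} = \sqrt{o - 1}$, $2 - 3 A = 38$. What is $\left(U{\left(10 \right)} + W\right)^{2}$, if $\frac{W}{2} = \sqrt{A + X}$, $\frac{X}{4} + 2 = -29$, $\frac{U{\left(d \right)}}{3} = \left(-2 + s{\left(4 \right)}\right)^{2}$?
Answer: $\left(3 \left(2 - \sqrt{3}\right)^{2} + 4 i \sqrt{34}\right)^{2} \approx -543.95 + 10.05 i$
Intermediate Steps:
$A = -12$ ($A = \frac{2}{3} - \frac{38}{3} = -12$)
$s{\left(o \right)} = \sqrt{-1 + o}$
$U{\left(d \right)} = 3 \left(-2 + \sqrt{3}\right)^{2}$ ($U{\left(d \right)} = 3 \left(-2 + \sqrt{-1 + 4}\right)^{2} = 3 \left(-2 + \sqrt{3}\right)^{2}$)
$X = -124$ ($X = -8 + 4 \left(-29\right) = -8 - 116 = -124$)
$W = 4 i \sqrt{34}$ ($W = 2 \sqrt{-12 - 124} = 2 \sqrt{-136} = 2 \cdot 2 i \sqrt{34} = 4 i \sqrt{34} \approx 23.324 i$)
$\left(U{\left(10 \right)} + W\right)^{2} = \left(\left(21 - 12 \sqrt{3}\right) + 4 i \sqrt{34}\right)^{2} = \left(21 - 12 \sqrt{3} + 4 i \sqrt{34}\right)^{2}$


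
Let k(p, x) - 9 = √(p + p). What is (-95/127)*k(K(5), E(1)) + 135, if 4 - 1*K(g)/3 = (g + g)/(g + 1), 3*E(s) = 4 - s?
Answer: 16290/127 - 95*√14/127 ≈ 125.47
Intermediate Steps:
E(s) = 4/3 - s/3 (E(s) = (4 - s)/3 = 4/3 - s/3)
K(g) = 12 - 6*g/(1 + g) (K(g) = 12 - 3*(g + g)/(g + 1) = 12 - 3*2*g/(1 + g) = 12 - 6*g/(1 + g))
k(p, x) = 9 + √2*√p (k(p, x) = 9 + √(p + p) = 9 + √(2*p) = 9 + √2*√p)
(-95/127)*k(K(5), E(1)) + 135 = (-95/127)*(9 + √2*√(6*(2 + 5)/(1 + 5))) + 135 = (-95*1/127)*(9 + √2*√(6*7/6)) + 135 = -95*(9 + √2*√(6*(⅙)*7))/127 + 135 = -95*(9 + √2*√7)/127 + 135 = -95*(9 + √14)/127 + 135 = (-855/127 - 95*√14/127) + 135 = 16290/127 - 95*√14/127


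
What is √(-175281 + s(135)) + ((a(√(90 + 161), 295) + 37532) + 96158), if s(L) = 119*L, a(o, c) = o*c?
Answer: 133690 + 295*√251 + 4*I*√9951 ≈ 1.3836e+5 + 399.02*I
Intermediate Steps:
a(o, c) = c*o
√(-175281 + s(135)) + ((a(√(90 + 161), 295) + 37532) + 96158) = √(-175281 + 119*135) + ((295*√(90 + 161) + 37532) + 96158) = √(-175281 + 16065) + ((295*√251 + 37532) + 96158) = √(-159216) + ((37532 + 295*√251) + 96158) = 4*I*√9951 + (133690 + 295*√251) = 133690 + 295*√251 + 4*I*√9951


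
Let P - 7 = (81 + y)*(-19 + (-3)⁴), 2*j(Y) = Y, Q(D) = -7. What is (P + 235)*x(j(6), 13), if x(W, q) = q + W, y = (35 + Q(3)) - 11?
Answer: 101088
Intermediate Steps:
j(Y) = Y/2
y = 17 (y = (35 - 7) - 11 = 28 - 11 = 17)
P = 6083 (P = 7 + (81 + 17)*(-19 + (-3)⁴) = 7 + 98*(-19 + 81) = 7 + 98*62 = 7 + 6076 = 6083)
x(W, q) = W + q
(P + 235)*x(j(6), 13) = (6083 + 235)*((½)*6 + 13) = 6318*(3 + 13) = 6318*16 = 101088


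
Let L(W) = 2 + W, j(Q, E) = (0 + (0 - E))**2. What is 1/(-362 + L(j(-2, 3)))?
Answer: -1/351 ≈ -0.0028490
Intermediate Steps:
j(Q, E) = E**2 (j(Q, E) = (0 - E)**2 = (-E)**2 = E**2)
1/(-362 + L(j(-2, 3))) = 1/(-362 + (2 + 3**2)) = 1/(-362 + (2 + 9)) = 1/(-362 + 11) = 1/(-351) = -1/351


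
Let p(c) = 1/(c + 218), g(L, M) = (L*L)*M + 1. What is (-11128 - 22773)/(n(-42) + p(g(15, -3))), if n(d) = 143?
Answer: -15458856/65207 ≈ -237.07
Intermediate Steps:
g(L, M) = 1 + M*L**2 (g(L, M) = L**2*M + 1 = M*L**2 + 1 = 1 + M*L**2)
p(c) = 1/(218 + c)
(-11128 - 22773)/(n(-42) + p(g(15, -3))) = (-11128 - 22773)/(143 + 1/(218 + (1 - 3*15**2))) = -33901/(143 + 1/(218 + (1 - 3*225))) = -33901/(143 + 1/(218 + (1 - 675))) = -33901/(143 + 1/(218 - 674)) = -33901/(143 + 1/(-456)) = -33901/(143 - 1/456) = -33901/65207/456 = -33901*456/65207 = -15458856/65207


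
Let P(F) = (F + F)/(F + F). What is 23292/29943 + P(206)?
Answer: 5915/3327 ≈ 1.7779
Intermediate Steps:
P(F) = 1 (P(F) = (2*F)/((2*F)) = (2*F)*(1/(2*F)) = 1)
23292/29943 + P(206) = 23292/29943 + 1 = 23292*(1/29943) + 1 = 2588/3327 + 1 = 5915/3327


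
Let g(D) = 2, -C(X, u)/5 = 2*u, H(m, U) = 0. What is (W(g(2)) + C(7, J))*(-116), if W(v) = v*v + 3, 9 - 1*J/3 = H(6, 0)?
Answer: 30508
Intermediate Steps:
J = 27 (J = 27 - 3*0 = 27 + 0 = 27)
C(X, u) = -10*u
W(v) = 3 + v² (W(v) = v² + 3 = 3 + v²)
(W(g(2)) + C(7, J))*(-116) = ((3 + 2²) - 10*27)*(-116) = ((3 + 4) - 270)*(-116) = (7 - 270)*(-116) = -263*(-116) = 30508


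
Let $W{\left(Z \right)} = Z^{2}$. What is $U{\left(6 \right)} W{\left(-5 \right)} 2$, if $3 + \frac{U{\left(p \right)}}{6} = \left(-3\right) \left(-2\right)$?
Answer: $900$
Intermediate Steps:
$U{\left(p \right)} = 18$ ($U{\left(p \right)} = -18 + 6 \left(\left(-3\right) \left(-2\right)\right) = -18 + 6 \cdot 6 = -18 + 36 = 18$)
$U{\left(6 \right)} W{\left(-5 \right)} 2 = 18 \left(-5\right)^{2} \cdot 2 = 18 \cdot 25 \cdot 2 = 450 \cdot 2 = 900$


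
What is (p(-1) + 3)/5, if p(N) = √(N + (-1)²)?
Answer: ⅗ ≈ 0.60000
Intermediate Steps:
p(N) = √(1 + N) (p(N) = √(N + 1) = √(1 + N))
(p(-1) + 3)/5 = (√(1 - 1) + 3)/5 = (√0 + 3)*(⅕) = (0 + 3)*(⅕) = 3*(⅕) = ⅗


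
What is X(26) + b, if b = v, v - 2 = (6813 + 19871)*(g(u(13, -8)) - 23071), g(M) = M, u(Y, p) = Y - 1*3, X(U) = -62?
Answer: -615359784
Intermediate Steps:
u(Y, p) = -3 + Y (u(Y, p) = Y - 3 = -3 + Y)
v = -615359722 (v = 2 + (6813 + 19871)*((-3 + 13) - 23071) = 2 + 26684*(10 - 23071) = 2 + 26684*(-23061) = 2 - 615359724 = -615359722)
b = -615359722
X(26) + b = -62 - 615359722 = -615359784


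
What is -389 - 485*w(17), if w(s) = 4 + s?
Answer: -10574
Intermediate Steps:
-389 - 485*w(17) = -389 - 485*(4 + 17) = -389 - 485*21 = -389 - 10185 = -10574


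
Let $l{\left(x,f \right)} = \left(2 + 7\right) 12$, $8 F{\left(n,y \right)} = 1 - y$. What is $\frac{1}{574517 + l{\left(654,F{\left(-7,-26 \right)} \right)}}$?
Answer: $\frac{1}{574625} \approx 1.7403 \cdot 10^{-6}$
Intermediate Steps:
$F{\left(n,y \right)} = \frac{1}{8} - \frac{y}{8}$ ($F{\left(n,y \right)} = \frac{1 - y}{8} = \frac{1}{8} - \frac{y}{8}$)
$l{\left(x,f \right)} = 108$ ($l{\left(x,f \right)} = 9 \cdot 12 = 108$)
$\frac{1}{574517 + l{\left(654,F{\left(-7,-26 \right)} \right)}} = \frac{1}{574517 + 108} = \frac{1}{574625}$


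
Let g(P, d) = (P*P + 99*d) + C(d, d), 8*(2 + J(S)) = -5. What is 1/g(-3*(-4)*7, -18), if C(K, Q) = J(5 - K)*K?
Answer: 4/21285 ≈ 0.00018793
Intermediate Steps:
J(S) = -21/8 (J(S) = -2 + (⅛)*(-5) = -2 - 5/8 = -21/8)
C(K, Q) = -21*K/8
g(P, d) = P² + 771*d/8 (g(P, d) = (P*P + 99*d) - 21*d/8 = (P² + 99*d) - 21*d/8 = P² + 771*d/8)
1/g(-3*(-4)*7, -18) = 1/((-3*(-4)*7)² + (771/8)*(-18)) = 1/((12*7)² - 6939/4) = 1/(84² - 6939/4) = 1/(7056 - 6939/4) = 1/(21285/4) = 4/21285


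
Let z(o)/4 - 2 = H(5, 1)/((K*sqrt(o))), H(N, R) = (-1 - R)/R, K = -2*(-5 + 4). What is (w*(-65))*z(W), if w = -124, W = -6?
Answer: 64480 + 16120*I*sqrt(6)/3 ≈ 64480.0 + 13162.0*I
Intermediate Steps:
K = 2 (K = -2*(-1) = 2)
H(N, R) = (-1 - R)/R
z(o) = 8 - 4/sqrt(o) (z(o) = 8 + 4*(((-1 - 1*1)/1)/((2*sqrt(o)))) = 8 + 4*((1*(-1 - 1))*(1/(2*sqrt(o)))) = 8 + 4*((1*(-2))*(1/(2*sqrt(o)))) = 8 + 4*(-1/sqrt(o)) = 8 - 4/sqrt(o))
(w*(-65))*z(W) = (-124*(-65))*(8 - (-2)*I*sqrt(6)/3) = 8060*(8 - (-2)*I*sqrt(6)/3) = 8060*(8 + 2*I*sqrt(6)/3) = 64480 + 16120*I*sqrt(6)/3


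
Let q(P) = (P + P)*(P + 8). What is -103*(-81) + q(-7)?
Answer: 8329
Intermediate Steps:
q(P) = 2*P*(8 + P) (q(P) = (2*P)*(8 + P) = 2*P*(8 + P))
-103*(-81) + q(-7) = -103*(-81) + 2*(-7)*(8 - 7) = 8343 + 2*(-7)*1 = 8343 - 14 = 8329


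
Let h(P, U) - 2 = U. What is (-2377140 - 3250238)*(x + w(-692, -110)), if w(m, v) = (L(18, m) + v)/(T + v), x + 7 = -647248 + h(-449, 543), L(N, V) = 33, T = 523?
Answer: 214717677857578/59 ≈ 3.6393e+12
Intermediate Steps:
h(P, U) = 2 + U
x = -646710 (x = -7 + (-647248 + (2 + 543)) = -7 + (-647248 + 545) = -7 - 646703 = -646710)
w(m, v) = (33 + v)/(523 + v)
(-2377140 - 3250238)*(x + w(-692, -110)) = (-2377140 - 3250238)*(-646710 + (33 - 110)/(523 - 110)) = -5627378*(-646710 - 77/413) = -5627378*(-646710 + (1/413)*(-77)) = -5627378*(-646710 - 11/59) = -5627378*(-38155901/59) = 214717677857578/59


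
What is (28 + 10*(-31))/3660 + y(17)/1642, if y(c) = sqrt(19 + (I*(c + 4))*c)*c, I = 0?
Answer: -47/610 + 17*sqrt(19)/1642 ≈ -0.031920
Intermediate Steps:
y(c) = c*sqrt(19) (y(c) = sqrt(19 + (0*(c + 4))*c)*c = sqrt(19 + (0*(4 + c))*c)*c = sqrt(19 + 0*c)*c = sqrt(19 + 0)*c = sqrt(19)*c = c*sqrt(19))
(28 + 10*(-31))/3660 + y(17)/1642 = (28 + 10*(-31))/3660 + (17*sqrt(19))/1642 = (28 - 310)*(1/3660) + (17*sqrt(19))*(1/1642) = -282*1/3660 + 17*sqrt(19)/1642 = -47/610 + 17*sqrt(19)/1642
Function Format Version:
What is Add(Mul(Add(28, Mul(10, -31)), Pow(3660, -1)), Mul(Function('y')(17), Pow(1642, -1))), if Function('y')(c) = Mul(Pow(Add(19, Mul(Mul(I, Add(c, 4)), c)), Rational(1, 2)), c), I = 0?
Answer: Add(Rational(-47, 610), Mul(Rational(17, 1642), Pow(19, Rational(1, 2)))) ≈ -0.031920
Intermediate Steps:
Function('y')(c) = Mul(c, Pow(19, Rational(1, 2))) (Function('y')(c) = Mul(Pow(Add(19, Mul(Mul(0, Add(c, 4)), c)), Rational(1, 2)), c) = Mul(Pow(Add(19, Mul(Mul(0, Add(4, c)), c)), Rational(1, 2)), c) = Mul(Pow(Add(19, Mul(0, c)), Rational(1, 2)), c) = Mul(Pow(Add(19, 0), Rational(1, 2)), c) = Mul(Pow(19, Rational(1, 2)), c) = Mul(c, Pow(19, Rational(1, 2))))
Add(Mul(Add(28, Mul(10, -31)), Pow(3660, -1)), Mul(Function('y')(17), Pow(1642, -1))) = Add(Mul(Add(28, Mul(10, -31)), Pow(3660, -1)), Mul(Mul(17, Pow(19, Rational(1, 2))), Pow(1642, -1))) = Add(Mul(Add(28, -310), Rational(1, 3660)), Mul(Mul(17, Pow(19, Rational(1, 2))), Rational(1, 1642))) = Add(Mul(-282, Rational(1, 3660)), Mul(Rational(17, 1642), Pow(19, Rational(1, 2)))) = Add(Rational(-47, 610), Mul(Rational(17, 1642), Pow(19, Rational(1, 2))))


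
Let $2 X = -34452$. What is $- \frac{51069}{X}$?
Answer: $\frac{587}{198} \approx 2.9646$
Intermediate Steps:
$X = -17226$ ($X = \frac{1}{2} \left(-34452\right) = -17226$)
$- \frac{51069}{X} = - \frac{51069}{-17226} = \left(-51069\right) \left(- \frac{1}{17226}\right) = \frac{587}{198}$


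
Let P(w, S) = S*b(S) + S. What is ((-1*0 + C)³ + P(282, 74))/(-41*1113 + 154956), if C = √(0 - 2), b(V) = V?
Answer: 1850/36441 - 2*I*√2/109323 ≈ 0.050767 - 2.5872e-5*I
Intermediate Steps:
C = I*√2 (C = √(-2) = I*√2 ≈ 1.4142*I)
P(w, S) = S + S² (P(w, S) = S*S + S = S² + S = S + S²)
((-1*0 + C)³ + P(282, 74))/(-41*1113 + 154956) = ((-1*0 + I*√2)³ + 74*(1 + 74))/(-41*1113 + 154956) = ((0 + I*√2)³ + 74*75)/(-45633 + 154956) = ((I*√2)³ + 5550)/109323 = (-2*I*√2 + 5550)*(1/109323) = (5550 - 2*I*√2)*(1/109323) = 1850/36441 - 2*I*√2/109323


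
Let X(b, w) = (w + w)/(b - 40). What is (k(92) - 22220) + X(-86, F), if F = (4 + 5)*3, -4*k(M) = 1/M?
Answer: -57239831/2576 ≈ -22220.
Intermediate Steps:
k(M) = -1/(4*M)
F = 27 (F = 9*3 = 27)
X(b, w) = 2*w/(-40 + b) (X(b, w) = (2*w)/(-40 + b) = 2*w/(-40 + b))
(k(92) - 22220) + X(-86, F) = (-¼/92 - 22220) + 2*27/(-40 - 86) = (-¼*1/92 - 22220) + 2*27/(-126) = (-1/368 - 22220) + 2*27*(-1/126) = -8176961/368 - 3/7 = -57239831/2576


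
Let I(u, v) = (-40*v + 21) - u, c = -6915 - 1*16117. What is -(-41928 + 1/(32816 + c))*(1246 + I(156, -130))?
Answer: 2588920830361/9784 ≈ 2.6461e+8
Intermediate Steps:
c = -23032 (c = -6915 - 16117 = -23032)
I(u, v) = 21 - u - 40*v (I(u, v) = (21 - 40*v) - u = 21 - u - 40*v)
-(-41928 + 1/(32816 + c))*(1246 + I(156, -130)) = -(-41928 + 1/(32816 - 23032))*(1246 + (21 - 1*156 - 40*(-130))) = -(-41928 + 1/9784)*(1246 + (21 - 156 + 5200)) = -(-41928 + 1/9784)*(1246 + 5065) = -(-410223551)*6311/9784 = -1*(-2588920830361/9784) = 2588920830361/9784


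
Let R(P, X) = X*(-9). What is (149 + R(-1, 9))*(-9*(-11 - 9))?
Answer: 12240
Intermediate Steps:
R(P, X) = -9*X
(149 + R(-1, 9))*(-9*(-11 - 9)) = (149 - 9*9)*(-9*(-11 - 9)) = (149 - 81)*(-9*(-20)) = 68*180 = 12240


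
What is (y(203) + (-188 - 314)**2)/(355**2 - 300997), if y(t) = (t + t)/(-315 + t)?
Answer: -672001/466592 ≈ -1.4402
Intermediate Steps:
y(t) = 2*t/(-315 + t) (y(t) = (2*t)/(-315 + t) = 2*t/(-315 + t))
(y(203) + (-188 - 314)**2)/(355**2 - 300997) = (2*203/(-315 + 203) + (-188 - 314)**2)/(355**2 - 300997) = (2*203/(-112) + (-502)**2)/(126025 - 300997) = (2*203*(-1/112) + 252004)/(-174972) = (-29/8 + 252004)*(-1/174972) = (2016003/8)*(-1/174972) = -672001/466592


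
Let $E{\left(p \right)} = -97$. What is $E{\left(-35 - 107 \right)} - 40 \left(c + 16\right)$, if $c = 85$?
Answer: $-4137$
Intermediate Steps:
$E{\left(-35 - 107 \right)} - 40 \left(c + 16\right) = -97 - 40 \left(85 + 16\right) = -97 - 4040 = -4137$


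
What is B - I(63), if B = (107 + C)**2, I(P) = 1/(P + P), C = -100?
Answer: 6173/126 ≈ 48.992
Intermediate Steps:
I(P) = 1/(2*P)
B = 49 (B = (107 - 100)**2 = 7**2 = 49)
B - I(63) = 49 - 1/(2*63) = 49 - 1*1/126 = 49 - 1/126 = 6173/126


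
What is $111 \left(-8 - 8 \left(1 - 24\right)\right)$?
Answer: $19536$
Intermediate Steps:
$111 \left(-8 - 8 \left(1 - 24\right)\right) = 111 \left(-8 - -184\right) = 111 \left(-8 + 184\right) = 111 \cdot 176 = 19536$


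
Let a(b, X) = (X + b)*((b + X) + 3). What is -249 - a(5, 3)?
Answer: -337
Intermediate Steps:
a(b, X) = (X + b)*(3 + X + b) (a(b, X) = (X + b)*((X + b) + 3) = (X + b)*(3 + X + b))
-249 - a(5, 3) = -249 - (3² + 5² + 3*3 + 3*5 + 2*3*5) = -249 - (9 + 25 + 9 + 15 + 30) = -249 - 1*88 = -249 - 88 = -337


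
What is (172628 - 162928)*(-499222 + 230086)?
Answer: -2610619200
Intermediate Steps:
(172628 - 162928)*(-499222 + 230086) = 9700*(-269136) = -2610619200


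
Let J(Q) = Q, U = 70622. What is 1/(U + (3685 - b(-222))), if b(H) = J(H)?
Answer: 1/74529 ≈ 1.3418e-5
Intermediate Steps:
b(H) = H
1/(U + (3685 - b(-222))) = 1/(70622 + (3685 - 1*(-222))) = 1/(70622 + (3685 + 222)) = 1/(70622 + 3907) = 1/74529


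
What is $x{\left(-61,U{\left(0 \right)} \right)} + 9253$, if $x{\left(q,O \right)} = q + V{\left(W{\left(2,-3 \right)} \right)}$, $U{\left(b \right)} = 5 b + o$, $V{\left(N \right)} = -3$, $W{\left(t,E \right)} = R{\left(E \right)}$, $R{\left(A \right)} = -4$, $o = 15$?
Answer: $9189$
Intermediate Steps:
$W{\left(t,E \right)} = -4$
$U{\left(b \right)} = 15 + 5 b$ ($U{\left(b \right)} = 5 b + 15 = 15 + 5 b$)
$x{\left(q,O \right)} = -3 + q$ ($x{\left(q,O \right)} = q - 3 = -3 + q$)
$x{\left(-61,U{\left(0 \right)} \right)} + 9253 = \left(-3 - 61\right) + 9253 = -64 + 9253 = 9189$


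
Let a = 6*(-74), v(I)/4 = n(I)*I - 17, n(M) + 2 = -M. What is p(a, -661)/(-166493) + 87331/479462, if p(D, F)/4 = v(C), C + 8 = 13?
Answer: 14938912567/79827066766 ≈ 0.18714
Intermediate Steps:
C = 5 (C = -8 + 13 = 5)
n(M) = -2 - M
v(I) = -68 + 4*I*(-2 - I) (v(I) = 4*((-2 - I)*I - 17) = 4*(I*(-2 - I) - 17) = 4*(-17 + I*(-2 - I)) = -68 + 4*I*(-2 - I))
a = -444
p(D, F) = -832 (p(D, F) = 4*(-68 - 4*5*(2 + 5)) = 4*(-68 - 4*5*7) = 4*(-68 - 140) = 4*(-208) = -832)
p(a, -661)/(-166493) + 87331/479462 = -832/(-166493) + 87331/479462 = -832*(-1/166493) + 87331*(1/479462) = 832/166493 + 87331/479462 = 14938912567/79827066766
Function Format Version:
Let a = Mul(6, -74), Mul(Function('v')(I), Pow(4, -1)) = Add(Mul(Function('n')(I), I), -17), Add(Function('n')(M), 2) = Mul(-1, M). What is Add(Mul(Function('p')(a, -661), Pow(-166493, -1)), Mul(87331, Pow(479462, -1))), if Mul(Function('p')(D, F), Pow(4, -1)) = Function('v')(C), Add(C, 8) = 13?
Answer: Rational(14938912567, 79827066766) ≈ 0.18714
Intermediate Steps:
C = 5 (C = Add(-8, 13) = 5)
Function('n')(M) = Add(-2, Mul(-1, M))
Function('v')(I) = Add(-68, Mul(4, I, Add(-2, Mul(-1, I)))) (Function('v')(I) = Mul(4, Add(Mul(Add(-2, Mul(-1, I)), I), -17)) = Mul(4, Add(Mul(I, Add(-2, Mul(-1, I))), -17)) = Mul(4, Add(-17, Mul(I, Add(-2, Mul(-1, I))))) = Add(-68, Mul(4, I, Add(-2, Mul(-1, I)))))
a = -444
Function('p')(D, F) = -832 (Function('p')(D, F) = Mul(4, Add(-68, Mul(-4, 5, Add(2, 5)))) = Mul(4, Add(-68, Mul(-4, 5, 7))) = Mul(4, Add(-68, -140)) = Mul(4, -208) = -832)
Add(Mul(Function('p')(a, -661), Pow(-166493, -1)), Mul(87331, Pow(479462, -1))) = Add(Mul(-832, Pow(-166493, -1)), Mul(87331, Pow(479462, -1))) = Add(Mul(-832, Rational(-1, 166493)), Mul(87331, Rational(1, 479462))) = Add(Rational(832, 166493), Rational(87331, 479462)) = Rational(14938912567, 79827066766)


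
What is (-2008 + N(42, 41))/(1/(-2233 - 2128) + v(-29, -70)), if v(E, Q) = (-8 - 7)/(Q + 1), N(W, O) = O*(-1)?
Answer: -205520847/21782 ≈ -9435.3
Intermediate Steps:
N(W, O) = -O
v(E, Q) = -15/(1 + Q)
(-2008 + N(42, 41))/(1/(-2233 - 2128) + v(-29, -70)) = (-2008 - 1*41)/(1/(-2233 - 2128) - 15/(1 - 70)) = (-2008 - 41)/(1/(-4361) - 15/(-69)) = -2049/(-1/4361 - 15*(-1/69)) = -2049/(-1/4361 + 5/23) = -2049/21782/100303 = -2049*100303/21782 = -205520847/21782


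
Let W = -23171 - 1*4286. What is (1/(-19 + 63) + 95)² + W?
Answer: -35675991/1936 ≈ -18428.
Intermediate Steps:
W = -27457 (W = -23171 - 4286 = -27457)
(1/(-19 + 63) + 95)² + W = (1/(-19 + 63) + 95)² - 27457 = (1/44 + 95)² - 27457 = (4181/44)² - 27457 = 17480761/1936 - 27457 = -35675991/1936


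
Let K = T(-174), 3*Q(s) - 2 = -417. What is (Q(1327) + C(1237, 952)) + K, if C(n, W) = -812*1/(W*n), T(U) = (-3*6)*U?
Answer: 377722811/126174 ≈ 2993.7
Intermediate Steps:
T(U) = -18*U
C(n, W) = -812/(W*n) (C(n, W) = -812*1/(W*n) = -812/(W*n))
Q(s) = -415/3 (Q(s) = ⅔ + (⅓)*(-417) = ⅔ - 139 = -415/3)
K = 3132 (K = -18*(-174) = 3132)
(Q(1327) + C(1237, 952)) + K = (-415/3 - 812/(952*1237)) + 3132 = (-415/3 - 812*1/952*1/1237) + 3132 = (-415/3 - 29/42058) + 3132 = -17454157/126174 + 3132 = 377722811/126174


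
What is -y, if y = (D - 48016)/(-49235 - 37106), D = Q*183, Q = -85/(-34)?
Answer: -95117/172682 ≈ -0.55082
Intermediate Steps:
Q = 5/2 (Q = -85*(-1/34) = 5/2 ≈ 2.5000)
D = 915/2 (D = (5/2)*183 = 915/2 ≈ 457.50)
y = 95117/172682 (y = (915/2 - 48016)/(-49235 - 37106) = -95117/2/(-86341) = -95117/2*(-1/86341) = 95117/172682 ≈ 0.55082)
-y = -1*95117/172682 = -95117/172682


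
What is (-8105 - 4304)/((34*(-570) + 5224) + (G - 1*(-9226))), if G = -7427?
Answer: 12409/12357 ≈ 1.0042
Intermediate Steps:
(-8105 - 4304)/((34*(-570) + 5224) + (G - 1*(-9226))) = (-8105 - 4304)/((34*(-570) + 5224) + (-7427 - 1*(-9226))) = -12409/((-19380 + 5224) + (-7427 + 9226)) = -12409/(-14156 + 1799) = -12409/(-12357) = -12409*(-1/12357) = 12409/12357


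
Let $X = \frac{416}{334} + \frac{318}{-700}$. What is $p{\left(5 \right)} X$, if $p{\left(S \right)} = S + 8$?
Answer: $\frac{601211}{58450} \approx 10.286$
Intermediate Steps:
$p{\left(S \right)} = 8 + S$
$X = \frac{46247}{58450}$ ($X = 416 \cdot \frac{1}{334} + 318 \left(- \frac{1}{700}\right) = \frac{208}{167} - \frac{159}{350} = \frac{46247}{58450} \approx 0.79122$)
$p{\left(5 \right)} X = \left(8 + 5\right) \frac{46247}{58450} = 13 \cdot \frac{46247}{58450} = \frac{601211}{58450}$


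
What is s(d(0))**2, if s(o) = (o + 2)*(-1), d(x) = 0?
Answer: 4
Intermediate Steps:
s(o) = -2 - o (s(o) = (2 + o)*(-1) = -2 - o)
s(d(0))**2 = (-2 - 1*0)**2 = (-2 + 0)**2 = (-2)**2 = 4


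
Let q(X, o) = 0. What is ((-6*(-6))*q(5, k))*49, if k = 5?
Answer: 0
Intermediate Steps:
((-6*(-6))*q(5, k))*49 = (-6*(-6)*0)*49 = (36*0)*49 = 0*49 = 0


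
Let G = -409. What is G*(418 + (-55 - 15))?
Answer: -142332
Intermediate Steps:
G*(418 + (-55 - 15)) = -409*(418 + (-55 - 15)) = -409*(418 - 70) = -409*348 = -142332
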